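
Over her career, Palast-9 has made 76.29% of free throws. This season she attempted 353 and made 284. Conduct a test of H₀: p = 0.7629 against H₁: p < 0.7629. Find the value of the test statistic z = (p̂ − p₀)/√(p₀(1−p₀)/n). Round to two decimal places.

z = 1.84

p̂ = 284/353 ≈ 0.8045.
Under H₀, SE = √(0.7629·0.2371/353) = √(0.000512418) = 0.0226.
z = (0.8045 − 0.7629)/0.0226 = 0.0416/0.0226 = 1.84.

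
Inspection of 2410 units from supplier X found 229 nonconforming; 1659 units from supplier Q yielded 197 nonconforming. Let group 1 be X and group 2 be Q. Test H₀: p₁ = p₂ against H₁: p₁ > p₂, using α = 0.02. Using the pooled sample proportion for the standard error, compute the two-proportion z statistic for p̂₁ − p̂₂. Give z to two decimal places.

z = -2.43

p̂₁ = 229/2410 = 0.09502, p̂₂ = 197/1659 = 0.11875.
Pooled p̂ = (229+197)/(2410+1659) = 426/4069 = 0.10469.
SE = √(p̂(1−p̂)(1/n₁+1/n₂)) = √(0.10469·0.89531·0.00101771) = √(9.53933e-05) = 0.00977.
z = (0.09502 − 0.11875)/0.00977 = -0.02373/0.00977 = -2.43.
p-value = P(Z > -2.429) ≈ 0.9924. With α = 0.02, fail to reject H₀.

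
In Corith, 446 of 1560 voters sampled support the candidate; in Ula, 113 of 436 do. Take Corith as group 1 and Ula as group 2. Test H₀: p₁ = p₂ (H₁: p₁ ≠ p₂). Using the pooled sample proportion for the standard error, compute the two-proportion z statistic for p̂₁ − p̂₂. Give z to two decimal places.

z = 1.10

p̂₁ = 446/1560 ≈ 0.2859, p̂₂ = 113/436 ≈ 0.2592.
Pooled p̂ = (446+113)/(1560+436) = 559/1996 = 0.2801.
SE = √(p̂(1−p̂)(1/n₁+1/n₂)) = √(0.2801·0.7199·0.0029346) = √(0.000591694) = 0.0243.
z = (0.2859 − 0.2592)/0.0243 = 0.0267/0.0243 = 1.10.
Two-sided p-value ≈ 2·Φ(−1.099) = 0.2719.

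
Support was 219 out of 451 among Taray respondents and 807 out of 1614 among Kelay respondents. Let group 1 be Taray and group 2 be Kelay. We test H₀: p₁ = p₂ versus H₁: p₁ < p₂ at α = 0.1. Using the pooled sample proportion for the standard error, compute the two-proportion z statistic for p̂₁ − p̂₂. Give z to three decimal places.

p̂₁ = 219/451 ≈ 0.48559, p̂₂ = 807/1614 ≈ 0.50000.
Pooled p̂ = (219+807)/(451+1614) = 1026/2065 = 0.49685.
SE = √(p̂(1−p̂)(1/n₁+1/n₂)) = √(0.49685·0.50315·0.00283687) = √(0.00070919) = 0.02663.
z = (0.48559 − 0.50000)/0.02663 = -0.01441/0.02663 = -0.541.
p-value = P(Z < -0.541) ≈ 0.2942; since p > α = 0.1, fail to reject H₀.

z = -0.541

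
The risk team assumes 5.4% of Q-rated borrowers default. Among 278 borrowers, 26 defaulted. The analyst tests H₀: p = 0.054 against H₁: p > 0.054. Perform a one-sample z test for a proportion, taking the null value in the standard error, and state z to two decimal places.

z = 2.92

p̂ = 26/278 = 0.09353.
Under H₀, SE = √(0.054·0.946/278) = √(0.000183755) = 0.01356.
z = (0.09353 − 0.054)/0.01356 = 0.03953/0.01356 = 2.92.
p-value = P(Z > 2.916) ≈ 0.0018.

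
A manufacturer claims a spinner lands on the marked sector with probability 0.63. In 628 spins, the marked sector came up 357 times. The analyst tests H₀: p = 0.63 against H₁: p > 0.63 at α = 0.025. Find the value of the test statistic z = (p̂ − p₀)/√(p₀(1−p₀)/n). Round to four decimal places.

p̂ = 357/628 = 0.5684713.
SE = √(p₀(1−p₀)/n) = √(0.2331/628) = 0.0192660.
z = (0.5684713 − 0.63)/0.0192660 = -0.0615287/0.0192660 = -3.1936.
p-value = P(Z > -3.194) ≈ 0.9993; since p > α = 0.025, fail to reject H₀.

z = -3.1936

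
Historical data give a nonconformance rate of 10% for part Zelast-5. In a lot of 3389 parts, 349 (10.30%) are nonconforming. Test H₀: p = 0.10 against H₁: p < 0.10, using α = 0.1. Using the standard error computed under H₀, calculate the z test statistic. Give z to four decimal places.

p̂ = 349/3389 = 0.102980.
SE = √(p₀(1−p₀)/n) = √(0.09/3389) = 0.005153.
z = (0.102980 − 0.1)/0.005153 = 0.002980/0.005153 = 0.5783.
p-value = P(Z < 0.578) ≈ 0.7185, so at α = 0.1 we fail to reject H₀.

z = 0.5783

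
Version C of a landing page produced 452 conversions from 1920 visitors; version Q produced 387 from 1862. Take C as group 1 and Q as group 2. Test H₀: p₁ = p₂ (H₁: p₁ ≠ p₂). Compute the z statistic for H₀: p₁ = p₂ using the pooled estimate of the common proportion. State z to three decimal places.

p̂₁ = 452/1920 = 0.23542, p̂₂ = 387/1862 = 0.20784.
Pooled p̂ = (452+387)/(1920+1862) = 839/3782 = 0.22184.
SE = √(0.172627 × 0.00105789) = 0.01351.
z = (0.23542 − 0.20784)/0.01351 = 0.02758/0.01351 = 2.041.
p-value = 2·P(Z > 2.041) ≈ 0.0413.

z = 2.041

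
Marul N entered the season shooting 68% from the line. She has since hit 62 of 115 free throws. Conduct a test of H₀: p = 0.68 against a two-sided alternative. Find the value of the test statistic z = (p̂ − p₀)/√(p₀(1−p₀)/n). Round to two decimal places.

p̂ = 62/115 = 0.5391.
Standard error under H₀: √(0.68×0.32/115) = 0.0435.
z = (0.5391 − 0.68)/0.0435 = -0.1409/0.0435 = -3.24.

z = -3.24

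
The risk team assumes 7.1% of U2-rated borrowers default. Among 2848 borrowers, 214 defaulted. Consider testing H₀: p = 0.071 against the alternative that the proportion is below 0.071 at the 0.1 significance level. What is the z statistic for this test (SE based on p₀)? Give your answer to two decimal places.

p̂ = 214/2848 = 0.07514.
Standard error under H₀: √(0.071×0.929/2848) = 0.00481.
z = (0.07514 − 0.071)/0.00481 = 0.00414/0.00481 = 0.86.
p-value = P(Z < 0.860) ≈ 0.8052, so at α = 0.1 we fail to reject H₀.

z = 0.86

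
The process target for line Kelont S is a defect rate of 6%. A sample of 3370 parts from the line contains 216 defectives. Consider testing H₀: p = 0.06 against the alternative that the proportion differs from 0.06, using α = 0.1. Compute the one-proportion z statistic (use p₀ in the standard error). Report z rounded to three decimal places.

z = 1.001

p̂ = 216/3370 ≈ 0.064095.
Standard error under H₀: √(0.06×0.94/3370) = 0.004091.
z = (0.064095 − 0.06)/0.004091 = 0.004095/0.004091 = 1.001.
Two-sided p-value ≈ 2·Φ(−1.001) = 0.3168. With α = 0.1, fail to reject H₀.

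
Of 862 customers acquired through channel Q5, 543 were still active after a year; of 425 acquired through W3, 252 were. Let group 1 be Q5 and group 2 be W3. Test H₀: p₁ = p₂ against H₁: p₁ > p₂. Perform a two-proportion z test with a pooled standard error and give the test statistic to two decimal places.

z = 1.28

p̂₁ = 543/862 = 0.6299, p̂₂ = 252/425 = 0.5929.
Pooled p̂ = (543+252)/(862+425) = 795/1287 = 0.6177.
SE = √(p̂(1−p̂)(1/n₁+1/n₂)) = √(0.6177·0.3823·0.00351303) = √(0.000829579) = 0.0288.
z = (0.6299 − 0.5929)/0.0288 = 0.0370/0.0288 = 1.28.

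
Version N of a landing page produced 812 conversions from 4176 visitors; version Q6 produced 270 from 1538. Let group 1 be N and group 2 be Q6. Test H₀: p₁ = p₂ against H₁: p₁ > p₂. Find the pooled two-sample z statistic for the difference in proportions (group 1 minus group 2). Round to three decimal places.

z = 1.617

p̂₁ = 812/4176 ≈ 0.194444, p̂₂ = 270/1538 ≈ 0.175553.
Pooled p̂ = (812+270)/(4176+1538) = 1082/5714 = 0.189359.
SE = √(0.153502 × 0.000889659) = 0.011686.
z = (0.194444 − 0.175553)/0.011686 = 0.018891/0.011686 = 1.617.
p-value = P(Z > 1.617) ≈ 0.0530.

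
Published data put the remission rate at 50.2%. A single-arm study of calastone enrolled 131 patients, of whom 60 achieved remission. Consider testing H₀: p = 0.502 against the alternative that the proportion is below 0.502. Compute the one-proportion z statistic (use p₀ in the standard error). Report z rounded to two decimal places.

z = -1.01

p̂ = 60/131 = 0.4580.
Under H₀, SE = √(0.502·0.498/131) = √(0.00190837) = 0.0437.
z = (0.4580 − 0.502)/0.0437 = -0.0440/0.0437 = -1.01.
p-value = P(Z < -1.007) ≈ 0.1570.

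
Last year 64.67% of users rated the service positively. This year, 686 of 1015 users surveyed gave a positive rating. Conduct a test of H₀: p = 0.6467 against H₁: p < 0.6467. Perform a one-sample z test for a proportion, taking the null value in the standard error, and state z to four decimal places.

p̂ = 686/1015 = 0.675862.
Standard error under H₀: √(0.6467×0.3533/1015) = 0.015003.
z = (0.675862 − 0.6467)/0.015003 = 0.029162/0.015003 = 1.9437.
p-value = P(Z < 1.944) ≈ 0.9740.

z = 1.9437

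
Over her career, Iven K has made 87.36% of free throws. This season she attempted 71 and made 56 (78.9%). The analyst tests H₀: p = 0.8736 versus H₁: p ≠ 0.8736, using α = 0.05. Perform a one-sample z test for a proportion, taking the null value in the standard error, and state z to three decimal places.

p̂ = 56/71 ≈ 0.78873.
Under H₀, SE = √(0.8736·0.1264/71) = √(0.00155525) = 0.03944.
z = (0.78873 − 0.8736)/0.03944 = -0.08487/0.03944 = -2.152.
p-value = 2·P(Z > 2.152) ≈ 0.0314, so at α = 0.05 we reject H₀.

z = -2.152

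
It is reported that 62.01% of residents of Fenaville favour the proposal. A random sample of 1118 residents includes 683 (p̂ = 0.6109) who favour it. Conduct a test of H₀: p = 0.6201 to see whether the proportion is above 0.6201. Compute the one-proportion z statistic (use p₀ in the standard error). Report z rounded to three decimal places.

p̂ = 683/1118 = 0.61091.
SE = √(p₀(1−p₀)/n) = √(0.23558/1118) = 0.01452.
z = (0.61091 − 0.6201)/0.01452 = -0.00919/0.01452 = -0.633.

z = -0.633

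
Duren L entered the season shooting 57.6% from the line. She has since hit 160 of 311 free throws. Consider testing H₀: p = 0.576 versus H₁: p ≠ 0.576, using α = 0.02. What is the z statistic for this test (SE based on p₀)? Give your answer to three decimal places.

z = -2.196

p̂ = 160/311 ≈ 0.51447.
Under H₀, SE = √(0.576·0.424/311) = √(0.000785286) = 0.02802.
z = (0.51447 − 0.576)/0.02802 = -0.06153/0.02802 = -2.196.
p-value = 2·P(Z > 2.196) ≈ 0.0281. With α = 0.02, fail to reject H₀.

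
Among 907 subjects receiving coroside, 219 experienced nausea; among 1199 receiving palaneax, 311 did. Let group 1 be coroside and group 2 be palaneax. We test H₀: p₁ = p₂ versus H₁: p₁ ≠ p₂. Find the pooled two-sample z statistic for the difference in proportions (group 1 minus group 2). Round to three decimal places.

p̂₁ = 219/907 ≈ 0.241455, p̂₂ = 311/1199 ≈ 0.259383.
Pooled p̂ = (219+311)/(907+1199) = 530/2106 = 0.251662.
SE = √(0.188328 × 0.00193656) = 0.019097.
z = (0.241455 − 0.259383)/0.019097 = -0.017928/0.019097 = -0.939.

z = -0.939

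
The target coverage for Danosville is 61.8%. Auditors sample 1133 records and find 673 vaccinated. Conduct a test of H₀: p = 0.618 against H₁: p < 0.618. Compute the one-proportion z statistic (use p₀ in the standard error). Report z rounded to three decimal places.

p̂ = 673/1133 ≈ 0.59400.
SE = √(p₀(1−p₀)/n) = √(0.23608/1133) = 0.01443.
z = (0.59400 − 0.618)/0.01443 = -0.02400/0.01443 = -1.663.

z = -1.663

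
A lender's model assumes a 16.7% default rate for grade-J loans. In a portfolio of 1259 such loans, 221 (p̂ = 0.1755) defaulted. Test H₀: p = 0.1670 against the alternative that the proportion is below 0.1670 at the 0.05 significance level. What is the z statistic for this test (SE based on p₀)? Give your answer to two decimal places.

z = 0.81

p̂ = 221/1259 ≈ 0.1755.
Standard error under H₀: √(0.167×0.833/1259) = 0.0105.
z = (0.1755 − 0.167)/0.0105 = 0.0085/0.0105 = 0.81.
p-value = P(Z < 0.812) ≈ 0.7916. With α = 0.05, fail to reject H₀.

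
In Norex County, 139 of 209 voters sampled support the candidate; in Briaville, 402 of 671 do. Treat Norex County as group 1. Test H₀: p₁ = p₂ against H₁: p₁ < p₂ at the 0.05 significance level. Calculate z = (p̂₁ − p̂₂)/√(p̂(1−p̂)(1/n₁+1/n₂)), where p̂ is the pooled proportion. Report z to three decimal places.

z = 1.711

p̂₁ = 139/209 ≈ 0.66507, p̂₂ = 402/671 ≈ 0.59911.
Pooled p̂ = (139+402)/(209+671) = 541/880 = 0.61477.
SE = √(p̂(1−p̂)(1/n₁+1/n₂)) = √(0.61477·0.38523·0.006275) = √(0.00148609) = 0.03855.
z = (0.66507 − 0.59911)/0.03855 = 0.06596/0.03855 = 1.711.
p-value = P(Z < 1.711) ≈ 0.9565. With α = 0.05, fail to reject H₀.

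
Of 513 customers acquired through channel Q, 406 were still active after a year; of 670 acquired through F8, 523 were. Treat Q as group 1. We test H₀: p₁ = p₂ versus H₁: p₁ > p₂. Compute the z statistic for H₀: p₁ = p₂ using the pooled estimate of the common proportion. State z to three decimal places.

z = 0.449

p̂₁ = 406/513 = 0.79142, p̂₂ = 523/670 = 0.78060.
Pooled p̂ = (406+523)/(513+670) = 929/1183 = 0.78529.
SE = √(p̂(1−p̂)(1/n₁+1/n₂)) = √(0.78529·0.21471·0.00344186) = √(0.000580327) = 0.02409.
z = (0.79142 − 0.78060)/0.02409 = 0.01082/0.02409 = 0.449.
p-value = P(Z > 0.449) ≈ 0.3266.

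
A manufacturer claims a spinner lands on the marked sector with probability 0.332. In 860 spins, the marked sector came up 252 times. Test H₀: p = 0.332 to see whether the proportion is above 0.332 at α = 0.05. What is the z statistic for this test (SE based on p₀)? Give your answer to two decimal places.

p̂ = 252/860 ≈ 0.29302.
Standard error under H₀: √(0.332×0.668/860) = 0.01606.
z = (0.29302 − 0.332)/0.01606 = -0.03898/0.01606 = -2.43.
p-value = P(Z > -2.427) ≈ 0.9924. With α = 0.05, fail to reject H₀.

z = -2.43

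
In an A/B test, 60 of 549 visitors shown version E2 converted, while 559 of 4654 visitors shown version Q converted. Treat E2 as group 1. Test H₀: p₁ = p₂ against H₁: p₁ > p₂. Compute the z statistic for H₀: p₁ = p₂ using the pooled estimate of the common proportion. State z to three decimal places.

z = -0.741

p̂₁ = 60/549 ≈ 0.10929, p̂₂ = 559/4654 ≈ 0.12011.
Pooled p̂ = (60+559)/(549+4654) = 619/5203 = 0.11897.
SE = √(p̂(1−p̂)(1/n₁+1/n₂)) = √(0.11897·0.88103·0.00203636) = √(0.000213443) = 0.01461.
z = (0.10929 − 0.12011)/0.01461 = -0.01082/0.01461 = -0.741.
p-value = P(Z > -0.741) ≈ 0.7706.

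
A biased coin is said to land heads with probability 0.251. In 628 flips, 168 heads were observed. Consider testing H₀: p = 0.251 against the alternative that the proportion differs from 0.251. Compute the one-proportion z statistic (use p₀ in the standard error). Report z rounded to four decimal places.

p̂ = 168/628 ≈ 0.267516.
SE = √(p₀(1−p₀)/n) = √(0.188/628) = 0.017302.
z = (0.267516 − 0.251)/0.017302 = 0.016516/0.017302 = 0.9546.

z = 0.9546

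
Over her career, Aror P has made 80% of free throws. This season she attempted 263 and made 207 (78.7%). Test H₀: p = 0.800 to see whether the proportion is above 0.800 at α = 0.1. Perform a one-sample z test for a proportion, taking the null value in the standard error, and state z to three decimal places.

p̂ = 207/263 = 0.78707.
Under H₀, SE = √(0.8·0.2/263) = √(0.000608365) = 0.02467.
z = (0.78707 − 0.8)/0.02467 = -0.01293/0.02467 = -0.524.
p-value = P(Z > -0.524) ≈ 0.6999, so at α = 0.1 we fail to reject H₀.

z = -0.524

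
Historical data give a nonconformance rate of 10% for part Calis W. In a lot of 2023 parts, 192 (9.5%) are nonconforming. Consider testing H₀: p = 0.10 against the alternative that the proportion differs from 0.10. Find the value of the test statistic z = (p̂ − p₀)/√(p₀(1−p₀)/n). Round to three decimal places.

p̂ = 192/2023 ≈ 0.09491.
Standard error under H₀: √(0.1×0.9/2023) = 0.00667.
z = (0.09491 − 0.1)/0.00667 = -0.00509/0.00667 = -0.763.

z = -0.763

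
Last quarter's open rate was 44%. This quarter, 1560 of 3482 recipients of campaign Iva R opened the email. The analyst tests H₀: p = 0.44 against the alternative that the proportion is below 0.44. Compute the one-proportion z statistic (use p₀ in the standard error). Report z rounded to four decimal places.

z = 0.9532

p̂ = 1560/3482 = 0.448018.
SE = √(p₀(1−p₀)/n) = √(0.2464/3482) = 0.008412.
z = (0.448018 − 0.44)/0.008412 = 0.008018/0.008412 = 0.9532.
p-value = P(Z < 0.953) ≈ 0.8298.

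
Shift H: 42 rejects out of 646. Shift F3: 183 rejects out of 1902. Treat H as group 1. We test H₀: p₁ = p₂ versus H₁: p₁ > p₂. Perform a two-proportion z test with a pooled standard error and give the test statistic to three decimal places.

p̂₁ = 42/646 = 0.065015, p̂₂ = 183/1902 = 0.096215.
Pooled p̂ = (42+183)/(646+1902) = 225/2548 = 0.088305.
SE = √(p̂(1−p̂)(1/n₁+1/n₂)) = √(0.088305·0.911695·0.00207375) = √(0.000166951) = 0.012921.
z = (0.065015 − 0.096215)/0.012921 = -0.031200/0.012921 = -2.415.
p-value = P(Z > -2.415) ≈ 0.9921.

z = -2.415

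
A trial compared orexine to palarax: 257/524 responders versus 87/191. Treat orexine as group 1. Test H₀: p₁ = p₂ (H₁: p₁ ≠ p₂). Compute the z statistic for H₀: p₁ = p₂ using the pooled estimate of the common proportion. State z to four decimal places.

z = 0.8278

p̂₁ = 257/524 ≈ 0.4904580, p̂₂ = 87/191 ≈ 0.4554974.
Pooled p̂ = (257+87)/(524+191) = 344/715 = 0.4811189.
SE = √(p̂(1−p̂)(1/n₁+1/n₂)) = √(0.4811189·0.5188811·0.007144) = √(0.00178345) = 0.0422309.
z = (0.4904580 − 0.4554974)/0.0422309 = 0.0349606/0.0422309 = 0.8278.
Two-sided p-value ≈ 2·Φ(−0.828) = 0.4078.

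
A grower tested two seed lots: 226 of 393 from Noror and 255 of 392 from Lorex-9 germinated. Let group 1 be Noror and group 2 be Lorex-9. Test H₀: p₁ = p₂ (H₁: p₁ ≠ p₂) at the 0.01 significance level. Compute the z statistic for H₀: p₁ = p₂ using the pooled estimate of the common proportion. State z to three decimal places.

z = -2.170

p̂₁ = 226/393 = 0.57506, p̂₂ = 255/392 = 0.65051.
Pooled p̂ = (226+255)/(393+392) = 481/785 = 0.61274.
SE = √(p̂(1−p̂)(1/n₁+1/n₂)) = √(0.61274·0.38726·0.00509555) = √(0.00120912) = 0.03477.
z = (0.57506 − 0.65051)/0.03477 = -0.07545/0.03477 = -2.170.
Two-sided p-value ≈ 2·Φ(−2.170) = 0.0300; since p > α = 0.01, fail to reject H₀.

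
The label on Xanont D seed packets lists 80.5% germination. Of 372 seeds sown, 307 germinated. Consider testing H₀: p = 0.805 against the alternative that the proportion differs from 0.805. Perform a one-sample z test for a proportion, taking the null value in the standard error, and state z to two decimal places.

p̂ = 307/372 ≈ 0.8253.
Standard error under H₀: √(0.805×0.195/372) = 0.0205.
z = (0.8253 − 0.805)/0.0205 = 0.0203/0.0205 = 0.99.
Two-sided p-value ≈ 2·Φ(−0.987) = 0.3238.

z = 0.99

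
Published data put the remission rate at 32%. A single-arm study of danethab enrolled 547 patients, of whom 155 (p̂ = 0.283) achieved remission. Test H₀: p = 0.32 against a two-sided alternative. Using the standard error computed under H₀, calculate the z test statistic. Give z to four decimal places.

p̂ = 155/547 = 0.283364.
Under H₀, SE = √(0.32·0.68/547) = √(0.000397806) = 0.019945.
z = (0.283364 − 0.32)/0.019945 = -0.036636/0.019945 = -1.8369.
p-value = 2·P(Z > 1.837) ≈ 0.0662.

z = -1.8369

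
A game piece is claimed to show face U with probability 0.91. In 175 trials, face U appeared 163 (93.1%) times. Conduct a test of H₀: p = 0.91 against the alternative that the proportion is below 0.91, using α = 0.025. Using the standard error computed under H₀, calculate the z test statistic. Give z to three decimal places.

p̂ = 163/175 = 0.93143.
Under H₀, SE = √(0.91·0.09/175) = √(0.000468) = 0.02163.
z = (0.93143 − 0.91)/0.02163 = 0.02143/0.02163 = 0.991.
p-value = P(Z < 0.991) ≈ 0.8390; since p > α = 0.025, fail to reject H₀.

z = 0.991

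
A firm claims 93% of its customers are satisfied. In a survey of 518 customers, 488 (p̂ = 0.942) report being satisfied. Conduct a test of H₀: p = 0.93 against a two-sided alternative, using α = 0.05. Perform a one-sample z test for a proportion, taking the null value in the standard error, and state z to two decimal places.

p̂ = 488/518 = 0.9421.
Standard error under H₀: √(0.93×0.07/518) = 0.0112.
z = (0.9421 − 0.93)/0.0112 = 0.0121/0.0112 = 1.08.
p-value = 2·P(Z > 1.078) ≈ 0.2810, so at α = 0.05 we fail to reject H₀.

z = 1.08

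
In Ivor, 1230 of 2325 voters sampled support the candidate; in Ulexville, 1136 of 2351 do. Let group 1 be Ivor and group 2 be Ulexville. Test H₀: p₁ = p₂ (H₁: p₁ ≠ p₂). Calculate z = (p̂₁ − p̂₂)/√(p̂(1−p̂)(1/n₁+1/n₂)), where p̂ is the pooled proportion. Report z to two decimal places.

z = 3.13

p̂₁ = 1230/2325 = 0.52903, p̂₂ = 1136/2351 = 0.48320.
Pooled p̂ = (1230+1136)/(2325+2351) = 2366/4676 = 0.50599.
SE = √(0.249964 × 0.000855458) = 0.01462.
z = (0.52903 − 0.48320)/0.01462 = 0.04583/0.01462 = 3.13.
Two-sided p-value ≈ 2·Φ(−3.134) = 0.0017.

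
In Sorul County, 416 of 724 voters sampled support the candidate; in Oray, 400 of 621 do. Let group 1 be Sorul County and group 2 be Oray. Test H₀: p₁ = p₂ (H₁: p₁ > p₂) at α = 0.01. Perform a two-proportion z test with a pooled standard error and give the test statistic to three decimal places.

p̂₁ = 416/724 = 0.574586, p̂₂ = 400/621 = 0.644122.
Pooled p̂ = (416+400)/(724+621) = 816/1345 = 0.606691.
SE = √(0.238617 × 0.00299152) = 0.026718.
z = (0.574586 − 0.644122)/0.026718 = -0.069536/0.026718 = -2.603.
p-value = P(Z > -2.603) ≈ 0.9954. With α = 0.01, fail to reject H₀.

z = -2.603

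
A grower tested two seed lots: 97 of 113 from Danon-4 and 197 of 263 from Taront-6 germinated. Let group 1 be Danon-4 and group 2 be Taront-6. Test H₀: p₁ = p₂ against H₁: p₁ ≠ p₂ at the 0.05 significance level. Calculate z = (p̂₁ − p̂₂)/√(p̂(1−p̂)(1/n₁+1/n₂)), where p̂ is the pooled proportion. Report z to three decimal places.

z = 2.354

p̂₁ = 97/113 = 0.85841, p̂₂ = 197/263 = 0.74905.
Pooled p̂ = (97+197)/(113+263) = 294/376 = 0.78191.
SE = √(p̂(1−p̂)(1/n₁+1/n₂)) = √(0.78191·0.21809·0.0126518) = √(0.00215744) = 0.04645.
z = (0.85841 − 0.74905)/0.04645 = 0.10936/0.04645 = 2.354.
p-value = 2·P(Z > 2.354) ≈ 0.0186, so at α = 0.05 we reject H₀.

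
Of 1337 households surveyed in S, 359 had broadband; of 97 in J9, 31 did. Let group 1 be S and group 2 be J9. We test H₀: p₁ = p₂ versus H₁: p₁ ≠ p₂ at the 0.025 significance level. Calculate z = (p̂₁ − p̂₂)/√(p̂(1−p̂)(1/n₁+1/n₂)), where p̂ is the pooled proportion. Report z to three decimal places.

z = -1.092

p̂₁ = 359/1337 = 0.26851, p̂₂ = 31/97 = 0.31959.
Pooled p̂ = (359+31)/(1337+97) = 390/1434 = 0.27197.
SE = √(p̂(1−p̂)(1/n₁+1/n₂)) = √(0.27197·0.72803·0.0110572) = √(0.00218934) = 0.04679.
z = (0.26851 − 0.31959)/0.04679 = -0.05108/0.04679 = -1.092.
p-value = 2·P(Z > 1.092) ≈ 0.2750, so at α = 0.025 we fail to reject H₀.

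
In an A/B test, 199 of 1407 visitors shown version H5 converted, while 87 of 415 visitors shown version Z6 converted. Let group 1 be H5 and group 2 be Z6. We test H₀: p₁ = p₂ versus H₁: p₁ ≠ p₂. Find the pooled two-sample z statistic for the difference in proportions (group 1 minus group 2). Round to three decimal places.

p̂₁ = 199/1407 ≈ 0.14144, p̂₂ = 87/415 ≈ 0.20964.
Pooled p̂ = (199+87)/(1407+415) = 286/1822 = 0.15697.
SE = √(0.132331 × 0.00312037) = 0.02032.
z = (0.14144 − 0.20964)/0.02032 = -0.06820/0.02032 = -3.356.

z = -3.356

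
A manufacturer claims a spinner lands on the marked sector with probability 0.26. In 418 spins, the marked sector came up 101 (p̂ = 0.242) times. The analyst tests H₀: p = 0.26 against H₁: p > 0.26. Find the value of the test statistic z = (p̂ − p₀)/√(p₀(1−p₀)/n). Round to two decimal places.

p̂ = 101/418 = 0.2416.
Under H₀, SE = √(0.26·0.74/418) = √(0.000460287) = 0.0215.
z = (0.2416 − 0.26)/0.0215 = -0.0184/0.0215 = -0.86.
p-value = P(Z > -0.856) ≈ 0.8041.

z = -0.86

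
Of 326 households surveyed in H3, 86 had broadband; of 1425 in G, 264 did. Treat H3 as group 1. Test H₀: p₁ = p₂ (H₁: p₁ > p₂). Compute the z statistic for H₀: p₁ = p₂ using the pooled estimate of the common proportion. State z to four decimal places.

p̂₁ = 86/326 ≈ 0.2638037, p̂₂ = 264/1425 ≈ 0.1852632.
Pooled p̂ = (86+264)/(326+1425) = 350/1751 = 0.1998858.
SE = √(0.159931 × 0.00376924) = 0.0245524.
z = (0.2638037 − 0.1852632)/0.0245524 = 0.0785405/0.0245524 = 3.1989.
p-value = P(Z > 3.199) ≈ 0.0007.

z = 3.1989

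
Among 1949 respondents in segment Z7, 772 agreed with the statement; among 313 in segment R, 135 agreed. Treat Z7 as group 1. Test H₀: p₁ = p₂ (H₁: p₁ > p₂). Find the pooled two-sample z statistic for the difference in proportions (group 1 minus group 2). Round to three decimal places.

p̂₁ = 772/1949 ≈ 0.39610, p̂₂ = 135/313 ≈ 0.43131.
Pooled p̂ = (772+135)/(1949+313) = 907/2262 = 0.40097.
SE = √(p̂(1−p̂)(1/n₁+1/n₂)) = √(0.40097·0.59903·0.00370797) = √(0.000890631) = 0.02984.
z = (0.39610 − 0.43131)/0.02984 = -0.03521/0.02984 = -1.180.
p-value = P(Z > -1.180) ≈ 0.8810.

z = -1.180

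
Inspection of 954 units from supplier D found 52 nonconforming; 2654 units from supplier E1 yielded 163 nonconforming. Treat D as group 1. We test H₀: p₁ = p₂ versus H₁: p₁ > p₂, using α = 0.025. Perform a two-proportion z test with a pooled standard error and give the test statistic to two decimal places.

p̂₁ = 52/954 ≈ 0.05451, p̂₂ = 163/2654 ≈ 0.06142.
Pooled p̂ = (52+163)/(954+2654) = 215/3608 = 0.05959.
SE = √(p̂(1−p̂)(1/n₁+1/n₂)) = √(0.05959·0.94041·0.00142501) = √(7.98558e-05) = 0.00894.
z = (0.05451 − 0.06142)/0.00894 = -0.00691/0.00894 = -0.77.
p-value = P(Z > -0.773) ≈ 0.7803; since p > α = 0.025, fail to reject H₀.

z = -0.77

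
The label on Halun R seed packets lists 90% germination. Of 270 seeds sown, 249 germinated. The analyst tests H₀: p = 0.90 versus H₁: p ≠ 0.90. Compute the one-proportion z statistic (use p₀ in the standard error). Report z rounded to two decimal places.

z = 1.22

p̂ = 249/270 ≈ 0.92222.
Under H₀, SE = √(0.9·0.1/270) = √(0.000333333) = 0.01826.
z = (0.92222 − 0.9)/0.01826 = 0.02222/0.01826 = 1.22.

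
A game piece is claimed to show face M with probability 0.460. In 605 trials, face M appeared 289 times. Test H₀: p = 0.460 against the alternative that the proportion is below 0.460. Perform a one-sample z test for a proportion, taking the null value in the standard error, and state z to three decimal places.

p̂ = 289/605 = 0.47769.
Under H₀, SE = √(0.46·0.54/605) = √(0.000410579) = 0.02026.
z = (0.47769 − 0.46)/0.02026 = 0.01769/0.02026 = 0.873.

z = 0.873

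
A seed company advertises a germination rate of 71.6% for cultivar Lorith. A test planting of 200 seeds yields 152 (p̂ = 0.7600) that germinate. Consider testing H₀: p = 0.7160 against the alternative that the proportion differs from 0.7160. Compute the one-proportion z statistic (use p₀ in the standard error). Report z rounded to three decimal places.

z = 1.380

p̂ = 152/200 = 0.76000.
SE = √(p₀(1−p₀)/n) = √(0.20334/200) = 0.03189.
z = (0.76000 − 0.716)/0.03189 = 0.04400/0.03189 = 1.380.
Two-sided p-value ≈ 2·Φ(−1.380) = 0.1676.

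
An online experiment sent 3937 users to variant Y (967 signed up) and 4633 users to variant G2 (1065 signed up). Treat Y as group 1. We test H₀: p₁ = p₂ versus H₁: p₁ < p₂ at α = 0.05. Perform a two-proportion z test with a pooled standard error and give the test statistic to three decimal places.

p̂₁ = 967/3937 = 0.24562, p̂₂ = 1065/4633 = 0.22987.
Pooled p̂ = (967+1065)/(3937+4633) = 2032/8570 = 0.23711.
SE = √(p̂(1−p̂)(1/n₁+1/n₂)) = √(0.23711·0.76289·0.000469843) = √(8.49885e-05) = 0.00922.
z = (0.24562 − 0.22987)/0.00922 = 0.01575/0.00922 = 1.708.
p-value = P(Z < 1.708) ≈ 0.9562, so at α = 0.05 we fail to reject H₀.

z = 1.708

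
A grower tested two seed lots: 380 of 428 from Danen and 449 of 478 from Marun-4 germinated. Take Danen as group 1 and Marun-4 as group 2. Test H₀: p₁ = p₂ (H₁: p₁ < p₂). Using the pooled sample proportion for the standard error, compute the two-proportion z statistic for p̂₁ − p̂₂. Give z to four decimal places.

p̂₁ = 380/428 = 0.887850, p̂₂ = 449/478 = 0.939331.
Pooled p̂ = (380+449)/(428+478) = 829/906 = 0.915011.
SE = √(p̂(1−p̂)(1/n₁+1/n₂)) = √(0.915011·0.084989·0.0044285) = √(0.000344386) = 0.018558.
z = (0.887850 − 0.939331)/0.018558 = -0.051481/0.018558 = -2.7741.

z = -2.7741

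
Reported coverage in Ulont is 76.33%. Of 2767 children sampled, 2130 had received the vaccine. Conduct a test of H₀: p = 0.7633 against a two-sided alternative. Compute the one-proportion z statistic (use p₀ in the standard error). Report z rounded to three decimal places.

z = 0.803

p̂ = 2130/2767 ≈ 0.76979.
Under H₀, SE = √(0.7633·0.2367/2767) = √(6.52957e-05) = 0.00808.
z = (0.76979 − 0.7633)/0.00808 = 0.00649/0.00808 = 0.803.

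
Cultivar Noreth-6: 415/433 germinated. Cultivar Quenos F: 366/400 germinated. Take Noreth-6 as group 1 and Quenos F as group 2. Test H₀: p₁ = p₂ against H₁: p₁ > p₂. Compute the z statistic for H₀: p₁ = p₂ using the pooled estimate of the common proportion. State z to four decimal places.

z = 2.5885

p̂₁ = 415/433 ≈ 0.958430, p̂₂ = 366/400 ≈ 0.915000.
Pooled p̂ = (415+366)/(433+400) = 781/833 = 0.937575.
SE = √(0.0585281 × 0.00480947) = 0.016778.
z = (0.958430 − 0.915000)/0.016778 = 0.043430/0.016778 = 2.5885.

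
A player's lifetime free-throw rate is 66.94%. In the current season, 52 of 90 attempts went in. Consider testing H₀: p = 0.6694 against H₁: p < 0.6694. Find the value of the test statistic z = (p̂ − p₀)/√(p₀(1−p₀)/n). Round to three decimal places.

z = -1.848

p̂ = 52/90 = 0.57778.
SE = √(p₀(1−p₀)/n) = √(0.2213/90) = 0.04959.
z = (0.57778 − 0.6694)/0.04959 = -0.09162/0.04959 = -1.848.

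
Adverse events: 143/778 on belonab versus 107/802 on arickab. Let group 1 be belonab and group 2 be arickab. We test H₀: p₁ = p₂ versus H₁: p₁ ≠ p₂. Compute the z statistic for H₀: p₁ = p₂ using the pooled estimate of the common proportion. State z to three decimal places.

z = 2.744

p̂₁ = 143/778 ≈ 0.18380, p̂₂ = 107/802 ≈ 0.13342.
Pooled p̂ = (143+107)/(778+802) = 250/1580 = 0.15823.
SE = √(p̂(1−p̂)(1/n₁+1/n₂)) = √(0.15823·0.84177·0.00253223) = √(0.000337272) = 0.01836.
z = (0.18380 − 0.13342)/0.01836 = 0.05038/0.01836 = 2.744.
p-value = 2·P(Z > 2.744) ≈ 0.0061.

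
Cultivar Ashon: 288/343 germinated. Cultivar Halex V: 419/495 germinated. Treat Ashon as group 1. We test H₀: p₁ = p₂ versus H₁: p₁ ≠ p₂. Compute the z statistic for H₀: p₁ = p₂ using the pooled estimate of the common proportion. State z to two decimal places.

p̂₁ = 288/343 ≈ 0.8397, p̂₂ = 419/495 ≈ 0.8465.
Pooled p̂ = (288+419)/(343+495) = 707/838 = 0.8437.
SE = √(p̂(1−p̂)(1/n₁+1/n₂)) = √(0.8437·0.1563·0.00493565) = √(0.00065095) = 0.0255.
z = (0.8397 − 0.8465)/0.0255 = -0.0068/0.0255 = -0.27.

z = -0.27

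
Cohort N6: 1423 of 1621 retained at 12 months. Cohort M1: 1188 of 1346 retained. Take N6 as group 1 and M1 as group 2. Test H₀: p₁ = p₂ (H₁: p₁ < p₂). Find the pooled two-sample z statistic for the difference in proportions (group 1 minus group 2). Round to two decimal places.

z = -0.40

p̂₁ = 1423/1621 = 0.87785, p̂₂ = 1188/1346 = 0.88262.
Pooled p̂ = (1423+1188)/(1621+1346) = 2611/2967 = 0.88001.
SE = √(p̂(1−p̂)(1/n₁+1/n₂)) = √(0.88001·0.11999·0.00135985) = √(0.000143586) = 0.01198.
z = (0.87785 − 0.88262)/0.01198 = -0.00477/0.01198 = -0.40.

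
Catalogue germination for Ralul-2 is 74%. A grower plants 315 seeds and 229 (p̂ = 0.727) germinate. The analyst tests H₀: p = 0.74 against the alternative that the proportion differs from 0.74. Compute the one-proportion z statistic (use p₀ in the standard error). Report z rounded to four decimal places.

z = -0.5267

p̂ = 229/315 = 0.726984.
Under H₀, SE = √(0.74·0.26/315) = √(0.000610794) = 0.024714.
z = (0.726984 − 0.74)/0.024714 = -0.013016/0.024714 = -0.5267.
p-value = 2·P(Z > 0.527) ≈ 0.5984.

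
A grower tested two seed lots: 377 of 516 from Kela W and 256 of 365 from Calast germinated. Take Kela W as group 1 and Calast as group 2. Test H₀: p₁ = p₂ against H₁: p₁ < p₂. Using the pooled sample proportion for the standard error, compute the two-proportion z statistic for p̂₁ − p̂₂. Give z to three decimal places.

p̂₁ = 377/516 = 0.73062, p̂₂ = 256/365 = 0.70137.
Pooled p̂ = (377+256)/(516+365) = 633/881 = 0.71850.
SE = √(p̂(1−p̂)(1/n₁+1/n₂)) = √(0.71850·0.28150·0.00467771) = √(0.0009461) = 0.03076.
z = (0.73062 − 0.70137)/0.03076 = 0.02925/0.03076 = 0.951.
p-value = P(Z < 0.951) ≈ 0.8292.

z = 0.951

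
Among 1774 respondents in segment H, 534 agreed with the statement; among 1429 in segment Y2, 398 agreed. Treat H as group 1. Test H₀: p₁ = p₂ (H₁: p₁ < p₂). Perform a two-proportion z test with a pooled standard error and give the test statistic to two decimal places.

z = 1.39

p̂₁ = 534/1774 = 0.30101, p̂₂ = 398/1429 = 0.27852.
Pooled p̂ = (534+398)/(1774+1429) = 932/3203 = 0.29098.
SE = √(0.206309 × 0.00126349) = 0.01615.
z = (0.30101 − 0.27852)/0.01615 = 0.02249/0.01615 = 1.39.
p-value = P(Z < 1.393) ≈ 0.9183.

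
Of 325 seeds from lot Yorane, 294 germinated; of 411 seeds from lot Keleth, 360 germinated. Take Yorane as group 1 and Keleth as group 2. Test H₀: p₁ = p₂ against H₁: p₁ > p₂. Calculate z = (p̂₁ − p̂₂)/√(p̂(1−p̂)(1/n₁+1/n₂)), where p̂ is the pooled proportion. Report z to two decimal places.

p̂₁ = 294/325 = 0.9046, p̂₂ = 360/411 = 0.8759.
Pooled p̂ = (294+360)/(325+411) = 654/736 = 0.8886.
SE = √(p̂(1−p̂)(1/n₁+1/n₂)) = √(0.8886·0.1114·0.00551001) = √(0.000545492) = 0.0234.
z = (0.9046 − 0.8759)/0.0234 = 0.0287/0.0234 = 1.23.

z = 1.23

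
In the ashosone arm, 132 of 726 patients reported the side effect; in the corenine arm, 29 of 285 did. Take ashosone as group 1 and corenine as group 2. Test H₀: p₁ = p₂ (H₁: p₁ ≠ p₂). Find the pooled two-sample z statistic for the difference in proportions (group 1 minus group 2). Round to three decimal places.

z = 3.130

p̂₁ = 132/726 = 0.18182, p̂₂ = 29/285 = 0.10175.
Pooled p̂ = (132+29)/(726+285) = 161/1011 = 0.15925.
SE = √(p̂(1−p̂)(1/n₁+1/n₂)) = √(0.15925·0.84075·0.00488618) = √(0.000654202) = 0.02558.
z = (0.18182 − 0.10175)/0.02558 = 0.08007/0.02558 = 3.130.
Two-sided p-value ≈ 2·Φ(−3.130) = 0.0017.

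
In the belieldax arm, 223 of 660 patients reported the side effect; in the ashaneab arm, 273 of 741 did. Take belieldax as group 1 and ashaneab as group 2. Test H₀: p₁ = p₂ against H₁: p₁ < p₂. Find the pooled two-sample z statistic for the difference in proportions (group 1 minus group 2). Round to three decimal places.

z = -1.193

p̂₁ = 223/660 = 0.33788, p̂₂ = 273/741 = 0.36842.
Pooled p̂ = (223+273)/(660+741) = 496/1401 = 0.35403.
SE = √(p̂(1−p̂)(1/n₁+1/n₂)) = √(0.35403·0.64597·0.00286468) = √(0.000655134) = 0.02560.
z = (0.33788 − 0.36842)/0.02560 = -0.03054/0.02560 = -1.193.
p-value = P(Z < -1.193) ≈ 0.1164.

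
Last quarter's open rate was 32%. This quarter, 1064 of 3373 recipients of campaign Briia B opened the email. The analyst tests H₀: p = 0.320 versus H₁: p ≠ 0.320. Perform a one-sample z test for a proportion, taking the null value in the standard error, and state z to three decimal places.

z = -0.567

p̂ = 1064/3373 = 0.31545.
Under H₀, SE = √(0.32·0.68/3373) = √(6.45123e-05) = 0.00803.
z = (0.31545 − 0.32)/0.00803 = -0.00455/0.00803 = -0.567.
p-value = 2·P(Z > 0.567) ≈ 0.5707.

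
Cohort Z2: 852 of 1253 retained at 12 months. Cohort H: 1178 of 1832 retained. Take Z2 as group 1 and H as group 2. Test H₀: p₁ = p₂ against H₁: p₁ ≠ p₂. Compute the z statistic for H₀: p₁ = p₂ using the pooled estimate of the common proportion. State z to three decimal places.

p̂₁ = 852/1253 = 0.67997, p̂₂ = 1178/1832 = 0.64301.
Pooled p̂ = (852+1178)/(1253+1832) = 2030/3085 = 0.65802.
SE = √(0.225029 × 0.00134394) = 0.01739.
z = (0.67997 − 0.64301)/0.01739 = 0.03696/0.01739 = 2.125.

z = 2.125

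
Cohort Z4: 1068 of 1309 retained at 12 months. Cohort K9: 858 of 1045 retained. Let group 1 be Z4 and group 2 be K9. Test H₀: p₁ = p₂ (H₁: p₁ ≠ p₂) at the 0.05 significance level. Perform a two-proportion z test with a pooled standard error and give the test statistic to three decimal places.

z = -0.323

p̂₁ = 1068/1309 ≈ 0.815890, p̂₂ = 858/1045 ≈ 0.821053.
Pooled p̂ = (1068+858)/(1309+1045) = 1926/2354 = 0.818182.
SE = √(0.14876 × 0.00172088) = 0.016000.
z = (0.815890 − 0.821053)/0.016000 = -0.005163/0.016000 = -0.323.
p-value = 2·P(Z > 0.323) ≈ 0.7469, so at α = 0.05 we fail to reject H₀.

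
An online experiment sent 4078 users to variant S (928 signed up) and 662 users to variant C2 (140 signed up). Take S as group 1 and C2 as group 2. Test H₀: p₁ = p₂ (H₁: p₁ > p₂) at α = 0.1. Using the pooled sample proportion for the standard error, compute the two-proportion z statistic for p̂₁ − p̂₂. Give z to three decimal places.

z = 0.919

p̂₁ = 928/4078 = 0.227563, p̂₂ = 140/662 = 0.211480.
Pooled p̂ = (928+140)/(4078+662) = 1068/4740 = 0.225316.
SE = √(0.174549 × 0.00175579) = 0.017506.
z = (0.227563 − 0.211480)/0.017506 = 0.016083/0.017506 = 0.919.
p-value = P(Z > 0.919) ≈ 0.1791; since p > α = 0.1, fail to reject H₀.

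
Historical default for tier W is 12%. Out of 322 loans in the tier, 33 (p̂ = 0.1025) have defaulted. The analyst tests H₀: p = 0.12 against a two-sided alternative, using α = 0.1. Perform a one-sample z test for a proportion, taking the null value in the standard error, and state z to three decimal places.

p̂ = 33/322 ≈ 0.10248.
Under H₀, SE = √(0.12·0.88/322) = √(0.00032795) = 0.01811.
z = (0.10248 − 0.12)/0.01811 = -0.01752/0.01811 = -0.967.
p-value = 2·P(Z > 0.967) ≈ 0.3334. With α = 0.1, fail to reject H₀.

z = -0.967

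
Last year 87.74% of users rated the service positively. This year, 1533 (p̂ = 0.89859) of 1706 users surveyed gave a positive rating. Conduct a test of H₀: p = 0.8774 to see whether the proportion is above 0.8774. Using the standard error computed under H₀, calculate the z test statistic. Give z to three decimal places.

z = 2.669

p̂ = 1533/1706 = 0.89859.
Under H₀, SE = √(0.8774·0.1226/1706) = √(6.30535e-05) = 0.00794.
z = (0.89859 − 0.8774)/0.00794 = 0.02119/0.00794 = 2.669.
p-value = P(Z > 2.669) ≈ 0.0038.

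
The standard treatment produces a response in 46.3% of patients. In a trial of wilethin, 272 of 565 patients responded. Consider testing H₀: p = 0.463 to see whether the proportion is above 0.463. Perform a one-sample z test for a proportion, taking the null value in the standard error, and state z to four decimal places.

z = 0.8779

p̂ = 272/565 ≈ 0.481416.
Standard error under H₀: √(0.463×0.537/565) = 0.020977.
z = (0.481416 − 0.463)/0.020977 = 0.018416/0.020977 = 0.8779.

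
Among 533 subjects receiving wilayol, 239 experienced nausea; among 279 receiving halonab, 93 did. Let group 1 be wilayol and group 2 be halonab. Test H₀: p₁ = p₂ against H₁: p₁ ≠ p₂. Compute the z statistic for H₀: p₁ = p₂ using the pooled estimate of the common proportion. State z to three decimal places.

z = 3.168

p̂₁ = 239/533 = 0.44841, p̂₂ = 93/279 = 0.33333.
Pooled p̂ = (239+93)/(533+279) = 332/812 = 0.40887.
SE = √(0.241695 × 0.0054604) = 0.03633.
z = (0.44841 − 0.33333)/0.03633 = 0.11508/0.03633 = 3.168.
p-value = 2·P(Z > 3.168) ≈ 0.0015.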